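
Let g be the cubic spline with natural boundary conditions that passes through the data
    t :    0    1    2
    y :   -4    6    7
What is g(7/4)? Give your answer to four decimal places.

7.2773

Write σ_i for g''(x_i). With h_i = 1, 1 and divided differences Δ_i = 10, 1, the continuity of g' gives the tridiagonal system
  1·σ_0 + 4·σ_1 + 1·σ_2 = 6(Δ_1 - Δ_0) = -54
Natural end conditions: σ_0 = σ_2 = 0.
Forward elimination and back-substitution give σ_0 = 0, σ_1 = -27/2, σ_2 = 0.
On [1, 2], g(t) = 6 + 11/2·(t - 1) - 27/4·(t - 1)² + 9/4·(t - 1)³.
With (t - 1) = 3/4: g(7/4) = 1863/256.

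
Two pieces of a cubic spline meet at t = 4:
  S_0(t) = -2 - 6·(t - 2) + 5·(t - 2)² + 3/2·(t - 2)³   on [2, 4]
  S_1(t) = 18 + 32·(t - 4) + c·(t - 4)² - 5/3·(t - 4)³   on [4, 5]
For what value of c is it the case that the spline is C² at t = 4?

S_0''(t) = 10 + 9·(t - 2), so S_0''(4) = 28. On the right, S_1''(4) = 2c, so c = 14.

14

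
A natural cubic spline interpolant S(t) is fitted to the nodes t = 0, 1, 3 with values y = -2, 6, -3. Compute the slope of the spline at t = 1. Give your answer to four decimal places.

Let M_i = S''(x_i). Step sizes h_i = 1, 2; slopes of the chords Δ_i = (y_(i+1) - y_i)/h_i = 8, -9/2.
  1·M_0 + 6·M_1 + 2·M_2 = 6(Δ_1 - Δ_0) = -75
Natural end conditions: M_0 = M_2 = 0.
Forward elimination and back-substitution give M_0 = 0, M_1 = -25/2, M_2 = 0.
On [1, 3], S'(t) = b_1 + 2c_1·(t - 1) + 3d_1·(t - 1)² with b_1 = Δ_1 - h_1(2M_1 + M_2)/6 = 23/6, c_1 = M_1/2 = -25/4, d_1 = (M_2 - M_1)/(6h_1) = 25/24. So S'(1) = 23/6.

3.8333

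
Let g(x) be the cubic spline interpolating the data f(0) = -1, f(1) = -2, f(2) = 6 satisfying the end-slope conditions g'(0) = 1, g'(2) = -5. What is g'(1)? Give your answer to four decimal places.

6.2500

Write M_i for g''(x_i). With h_i = 1, 1 and divided differences Δ_i = -1, 8, the continuity of g' gives the tridiagonal system
  1·M_0 + 4·M_1 + 1·M_2 = 6(Δ_1 - Δ_0) = 54
Clamped end conditions give two more equations: 2h_0·M_0 + h_0·M_1 = 6(Δ_0 - g'(0)) = -12 and h_1·M_1 + 2h_1·M_2 = 6(g'(2) - Δ_1) = -78.
Solving: M_0 = -45/2, M_1 = 33, M_2 = -111/2.
On [1, 2], g'(x) = b_1 + 2c_1·(x - 1) + 3d_1·(x - 1)² with b_1 = Δ_1 - h_1(2M_1 + M_2)/6 = 25/4, c_1 = M_1/2 = 33/2, d_1 = (M_2 - M_1)/(6h_1) = -59/4. So g'(1) = 25/4.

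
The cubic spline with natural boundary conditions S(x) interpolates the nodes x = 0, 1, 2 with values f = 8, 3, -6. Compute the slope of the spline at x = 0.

-4

Let m_i = S''(x_i). Step sizes h_i = 1, 1; slopes of the chords Δ_i = (y_(i+1) - y_i)/h_i = -5, -9.
  1·m_0 + 4·m_1 + 1·m_2 = 6(Δ_1 - Δ_0) = -24
Natural end conditions: m_0 = m_2 = 0.
Solving: m_0 = 0, m_1 = -6, m_2 = 0.
On [0, 1], S'(x) = b_0 + 2c_0·x + 3d_0·x² with b_0 = Δ_0 - h_0(2m_0 + m_1)/6 = -4, c_0 = m_0/2 = 0, d_0 = (m_1 - m_0)/(6h_0) = -1. So S'(0) = -4.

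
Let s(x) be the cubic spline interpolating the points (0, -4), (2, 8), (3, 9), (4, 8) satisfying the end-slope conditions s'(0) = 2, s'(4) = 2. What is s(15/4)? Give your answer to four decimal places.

Write M_i for s''(x_i). With h_i = 2, 1, 1 and divided differences Δ_i = 6, 1, -1, the continuity of s' gives the tridiagonal system
  2·M_0 + 6·M_1 + 1·M_2 = 6(Δ_1 - Δ_0) = -30
  1·M_1 + 4·M_2 + 1·M_3 = 6(Δ_2 - Δ_1) = -12
Clamped end conditions give two more equations: 2h_0·M_0 + h_0·M_1 = 6(Δ_0 - s'(0)) = 24 and h_2·M_2 + 2h_2·M_3 = 6(s'(4) - Δ_2) = 18.
Solving: M_0 = 108/11, M_1 = -84/11, M_2 = -42/11, M_3 = 120/11.
On [3, 4], s(x) = 9 - 17/11·(x - 3) - 21/11·(x - 3)² + 27/11·(x - 3)³.
With (x - 3) = 3/4: s(15/4) = 5493/704.

7.8026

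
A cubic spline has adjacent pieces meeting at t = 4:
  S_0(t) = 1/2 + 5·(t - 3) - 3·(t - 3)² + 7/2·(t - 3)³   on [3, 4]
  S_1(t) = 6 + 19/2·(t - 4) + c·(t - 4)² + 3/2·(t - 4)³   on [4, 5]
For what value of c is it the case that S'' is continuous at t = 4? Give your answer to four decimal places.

7.5000

S_0''(t) = -6 + 21·(t - 3), so S_0''(4) = 15. On the right, S_1''(4) = 2c, so c = 15/2.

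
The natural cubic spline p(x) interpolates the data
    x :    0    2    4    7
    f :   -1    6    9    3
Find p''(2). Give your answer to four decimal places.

-1.0263

With M_i denoting the second derivative at x_i, h_i = 2, 2, 3, and Δ_i = (y_(i+1) − y_i)/h_i = 7/2, 3/2, -2:
  2·M_0 + 8·M_1 + 2·M_2 = 6(Δ_1 - Δ_0) = -12
  2·M_1 + 10·M_2 + 3·M_3 = 6(Δ_2 - Δ_1) = -21
Natural end conditions: M_0 = M_3 = 0.
Solving the tridiagonal system: M_0 = 0, M_1 = -39/38, M_2 = -36/19, M_3 = 0.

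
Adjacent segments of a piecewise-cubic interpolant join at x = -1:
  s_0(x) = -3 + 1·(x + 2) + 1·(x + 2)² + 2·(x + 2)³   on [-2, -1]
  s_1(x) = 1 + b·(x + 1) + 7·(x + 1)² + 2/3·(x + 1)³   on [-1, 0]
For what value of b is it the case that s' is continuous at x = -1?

9

s_0'(x) = 1 + 2·(x + 2) + 6·(x + 2)², so s_0'(-1) = 9. On the right, s_1'(-1) = b, so b = 9.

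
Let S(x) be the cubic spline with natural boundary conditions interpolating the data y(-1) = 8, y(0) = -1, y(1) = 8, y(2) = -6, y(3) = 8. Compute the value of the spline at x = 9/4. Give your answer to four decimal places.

-5.6055

Write M_i for S''(x_i). With h_i = 1, 1, 1, 1 and divided differences Δ_i = -9, 9, -14, 14, the continuity of S' gives the tridiagonal system
  1·M_0 + 4·M_1 + 1·M_2 = 6(Δ_1 - Δ_0) = 108
  1·M_1 + 4·M_2 + 1·M_3 = 6(Δ_2 - Δ_1) = -138
  1·M_2 + 4·M_3 + 1·M_4 = 6(Δ_3 - Δ_2) = 168
Natural end conditions: M_0 = M_4 = 0.
Solving: M_0 = 0, M_1 = 585/14, M_2 = -414/7, M_3 = 795/14, M_4 = 0.
On [2, 3], S(x) = -6 - 69/14·(x - 2) + 795/28·(x - 2)² - 265/28·(x - 2)³.
With (x - 2) = 1/4: S(9/4) = -1435/256.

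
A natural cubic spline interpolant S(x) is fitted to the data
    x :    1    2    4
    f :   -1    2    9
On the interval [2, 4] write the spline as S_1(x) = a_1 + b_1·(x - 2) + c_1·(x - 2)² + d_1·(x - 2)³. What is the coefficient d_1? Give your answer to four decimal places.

Write M_i for S''(x_i). With h_i = 1, 2 and divided differences Δ_i = 3, 7/2, the continuity of S' gives the tridiagonal system
  1·M_0 + 6·M_1 + 2·M_2 = 6(Δ_1 - Δ_0) = 3
Natural end conditions: M_0 = M_2 = 0.
Solving the tridiagonal system: M_0 = 0, M_1 = 1/2, M_2 = 0.
On [2, 4], with S_1(x) = a_1 + b_1·(x - 2) + c_1·(x - 2)² + d_1·(x - 2)³: c_1 = M_1/2 = 1/4, d_1 = (M_2 - M_1)/(6h_1) = -1/24, b_1 = Δ_1 - h_1(2M_1 + M_2)/6 = 19/6.

-0.0417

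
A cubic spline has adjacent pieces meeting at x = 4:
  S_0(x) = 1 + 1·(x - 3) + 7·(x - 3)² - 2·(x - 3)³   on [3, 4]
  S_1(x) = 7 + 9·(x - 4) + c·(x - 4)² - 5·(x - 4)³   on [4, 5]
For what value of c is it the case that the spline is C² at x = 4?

S_0''(x) = 14 - 12·(x - 3), so S_0''(4) = 2. On the right, S_1''(4) = 2c, so c = 1.

1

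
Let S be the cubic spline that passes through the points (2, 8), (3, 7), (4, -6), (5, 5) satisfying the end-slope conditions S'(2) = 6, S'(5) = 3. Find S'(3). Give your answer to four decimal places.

-12.2000

Put σ_i = S'' at the i-th knot. Here h = (1, 1, 1) and Δ = (-1, -13, 11), so the interior equations h_(i-1)·σ_(i-1) + 2(h_(i-1)+h_i)·σ_i + h_i·σ_(i+1) = 6(Δ_i − Δ_(i-1)) read
  1·σ_0 + 4·σ_1 + 1·σ_2 = 6(Δ_1 - Δ_0) = -72
  1·σ_1 + 4·σ_2 + 1·σ_3 = 6(Δ_2 - Δ_1) = 144
Clamped end conditions give two more equations: 2h_0·σ_0 + h_0·σ_1 = 6(Δ_0 - S'(2)) = -42 and h_2·σ_2 + 2h_2·σ_3 = 6(S'(5) - Δ_2) = -48.
Solving: σ_0 = -28/5, σ_1 = -154/5, σ_2 = 284/5, σ_3 = -262/5.
On [3, 4], S'(t) = b_1 + 2c_1·(t - 3) + 3d_1·(t - 3)² with b_1 = Δ_1 - h_1(2σ_1 + σ_2)/6 = -61/5, c_1 = σ_1/2 = -77/5, d_1 = (σ_2 - σ_1)/(6h_1) = 73/5. So S'(3) = -61/5.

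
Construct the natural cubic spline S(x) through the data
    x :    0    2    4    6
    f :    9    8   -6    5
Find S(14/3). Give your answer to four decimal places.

With m_i denoting the second derivative at x_i, h_i = 2, 2, 2, and Δ_i = (y_(i+1) − y_i)/h_i = -1/2, -7, 11/2:
  2·m_0 + 8·m_1 + 2·m_2 = 6(Δ_1 - Δ_0) = -39
  2·m_1 + 8·m_2 + 2·m_3 = 6(Δ_2 - Δ_1) = 75
Natural end conditions: m_0 = m_3 = 0.
Forward elimination and back-substitution give m_0 = 0, m_1 = -77/10, m_2 = 113/10, m_3 = 0.
On [4, 6], S(x) = -6 - 61/30·(x - 4) + 113/20·(x - 4)² - 113/120·(x - 4)³.
With (x - 4) = 2/3: S(14/3) = -415/81.

-5.1235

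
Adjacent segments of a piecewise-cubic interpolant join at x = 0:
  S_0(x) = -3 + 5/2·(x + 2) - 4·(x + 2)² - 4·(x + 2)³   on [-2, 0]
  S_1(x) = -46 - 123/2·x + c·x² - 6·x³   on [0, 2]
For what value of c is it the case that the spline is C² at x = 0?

S_0''(x) = -8 - 24·(x + 2), so S_0''(0) = -56. On the right, S_1''(0) = 2c, so c = -28.

-28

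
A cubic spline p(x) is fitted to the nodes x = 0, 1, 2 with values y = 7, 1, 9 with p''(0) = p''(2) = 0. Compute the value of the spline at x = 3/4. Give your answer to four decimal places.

Write m_i for p''(x_i). With h_i = 1, 1 and divided differences Δ_i = -6, 8, the continuity of p' gives the tridiagonal system
  1·m_0 + 4·m_1 + 1·m_2 = 6(Δ_1 - Δ_0) = 84
Natural end conditions: m_0 = m_2 = 0.
Hence m_0 = 0, m_1 = 21, m_2 = 0.
On [0, 1], p(x) = 7 - 19/2·x + 0·x² + 7/2·x³.
With x = 3/4: p(3/4) = 173/128.

1.3516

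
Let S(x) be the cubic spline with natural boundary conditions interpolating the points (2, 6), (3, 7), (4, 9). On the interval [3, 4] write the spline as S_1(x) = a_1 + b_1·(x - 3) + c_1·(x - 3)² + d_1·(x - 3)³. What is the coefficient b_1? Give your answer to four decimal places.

Write M_i for S''(x_i). With h_i = 1, 1 and divided differences Δ_i = 1, 2, the continuity of S' gives the tridiagonal system
  1·M_0 + 4·M_1 + 1·M_2 = 6(Δ_1 - Δ_0) = 6
Natural end conditions: M_0 = M_2 = 0.
Solving: M_0 = 0, M_1 = 3/2, M_2 = 0.
On [3, 4], with S_1(x) = a_1 + b_1·(x - 3) + c_1·(x - 3)² + d_1·(x - 3)³: c_1 = M_1/2 = 3/4, d_1 = (M_2 - M_1)/(6h_1) = -1/4, b_1 = Δ_1 - h_1(2M_1 + M_2)/6 = 3/2.

1.5000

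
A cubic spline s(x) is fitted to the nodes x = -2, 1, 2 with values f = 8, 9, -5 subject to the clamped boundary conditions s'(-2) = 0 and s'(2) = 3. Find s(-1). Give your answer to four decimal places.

Write M_i for s''(x_i). With h_i = 3, 1 and divided differences Δ_i = 1/3, -14, the continuity of s' gives the tridiagonal system
  3·M_0 + 8·M_1 + 1·M_2 = 6(Δ_1 - Δ_0) = -86
Clamped end conditions give two more equations: 2h_0·M_0 + h_0·M_1 = 6(Δ_0 - s'(-2)) = 2 and h_1·M_1 + 2h_1·M_2 = 6(s'(2) - Δ_1) = 102.
Forward elimination and back-substitution give M_0 = 71/6, M_1 = -23, M_2 = 125/2.
On [-2, 1], s(x) = 8 + 0·(x + 2) + 71/12·(x + 2)² - 209/108·(x + 2)³.
With (x + 2) = 1: s(-1) = 647/54.

11.9815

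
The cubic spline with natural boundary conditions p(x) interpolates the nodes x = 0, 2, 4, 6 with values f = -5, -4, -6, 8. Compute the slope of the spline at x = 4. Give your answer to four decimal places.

With σ_i denoting the second derivative at x_i, h_i = 2, 2, 2, and Δ_i = (y_(i+1) − y_i)/h_i = 1/2, -1, 7:
  2·σ_0 + 8·σ_1 + 2·σ_2 = 6(Δ_1 - Δ_0) = -9
  2·σ_1 + 8·σ_2 + 2·σ_3 = 6(Δ_2 - Δ_1) = 48
Natural end conditions: σ_0 = σ_3 = 0.
Solving: σ_0 = 0, σ_1 = -14/5, σ_2 = 67/10, σ_3 = 0.
On [4, 6], p'(x) = b_2 + 2c_2·(x - 4) + 3d_2·(x - 4)² with b_2 = Δ_2 - h_2(2σ_2 + σ_3)/6 = 38/15, c_2 = σ_2/2 = 67/20, d_2 = (σ_3 - σ_2)/(6h_2) = -67/120. So p'(4) = 38/15.

2.5333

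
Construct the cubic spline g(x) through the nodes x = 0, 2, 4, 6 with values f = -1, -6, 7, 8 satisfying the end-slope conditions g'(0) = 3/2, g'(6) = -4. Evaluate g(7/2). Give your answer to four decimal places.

Put M_i = g'' at the i-th knot. Here h = (2, 2, 2) and Δ = (-5/2, 13/2, 1/2), so the interior equations h_(i-1)·M_(i-1) + 2(h_(i-1)+h_i)·M_i + h_i·M_(i+1) = 6(Δ_i − Δ_(i-1)) read
  2·M_0 + 8·M_1 + 2·M_2 = 6(Δ_1 - Δ_0) = 54
  2·M_1 + 8·M_2 + 2·M_3 = 6(Δ_2 - Δ_1) = -36
Clamped end conditions give two more equations: 2h_0·M_0 + h_0·M_1 = 6(Δ_0 - g'(0)) = -24 and h_2·M_2 + 2h_2·M_3 = 6(g'(6) - Δ_2) = -27.
Hence M_0 = -349/30, M_1 = 169/15, M_2 = -193/30, M_3 = -53/15.
On [2, 4], g(x) = -6 + 17/15·(x - 2) + 169/30·(x - 2)² - 59/40·(x - 2)³.
With (x - 2) = 3/2: g(7/2) = 1087/320.

3.3969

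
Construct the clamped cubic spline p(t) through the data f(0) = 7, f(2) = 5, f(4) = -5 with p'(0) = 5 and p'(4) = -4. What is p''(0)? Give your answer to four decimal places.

Put M_i = p'' at the i-th knot. Here h = (2, 2) and Δ = (-1, -5), so the interior equations h_(i-1)·M_(i-1) + 2(h_(i-1)+h_i)·M_i + h_i·M_(i+1) = 6(Δ_i − Δ_(i-1)) read
  2·M_0 + 8·M_1 + 2·M_2 = 6(Δ_1 - Δ_0) = -24
Clamped end conditions give two more equations: 2h_0·M_0 + h_0·M_1 = 6(Δ_0 - p'(0)) = -36 and h_1·M_1 + 2h_1·M_2 = 6(p'(4) - Δ_1) = 6.
Solving: M_0 = -33/4, M_1 = -3/2, M_2 = 9/4.

-8.2500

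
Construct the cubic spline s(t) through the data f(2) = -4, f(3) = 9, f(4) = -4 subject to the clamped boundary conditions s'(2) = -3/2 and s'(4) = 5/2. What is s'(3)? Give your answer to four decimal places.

-0.2500

Write m_i for s''(x_i). With h_i = 1, 1 and divided differences Δ_i = 13, -13, the continuity of s' gives the tridiagonal system
  1·m_0 + 4·m_1 + 1·m_2 = 6(Δ_1 - Δ_0) = -156
Clamped end conditions give two more equations: 2h_0·m_0 + h_0·m_1 = 6(Δ_0 - s'(2)) = 87 and h_1·m_1 + 2h_1·m_2 = 6(s'(4) - Δ_1) = 93.
Solving: m_0 = 169/2, m_1 = -82, m_2 = 175/2.
On [3, 4], s'(t) = b_1 + 2c_1·(t - 3) + 3d_1·(t - 3)² with b_1 = Δ_1 - h_1(2m_1 + m_2)/6 = -1/4, c_1 = m_1/2 = -41, d_1 = (m_2 - m_1)/(6h_1) = 113/4. So s'(3) = -1/4.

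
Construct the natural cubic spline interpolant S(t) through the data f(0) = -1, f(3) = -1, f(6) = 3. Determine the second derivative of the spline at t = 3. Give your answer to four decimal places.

With M_i denoting the second derivative at x_i, h_i = 3, 3, and Δ_i = (y_(i+1) − y_i)/h_i = 0, 4/3:
  3·M_0 + 12·M_1 + 3·M_2 = 6(Δ_1 - Δ_0) = 8
Natural end conditions: M_0 = M_2 = 0.
Solving the tridiagonal system: M_0 = 0, M_1 = 2/3, M_2 = 0.

0.6667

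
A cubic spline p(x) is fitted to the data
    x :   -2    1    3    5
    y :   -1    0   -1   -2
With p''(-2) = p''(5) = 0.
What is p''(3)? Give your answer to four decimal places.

Write M_i for p''(x_i). With h_i = 3, 2, 2 and divided differences Δ_i = 1/3, -1/2, -1/2, the continuity of p' gives the tridiagonal system
  3·M_0 + 10·M_1 + 2·M_2 = 6(Δ_1 - Δ_0) = -5
  2·M_1 + 8·M_2 + 2·M_3 = 6(Δ_2 - Δ_1) = 0
Natural end conditions: M_0 = M_3 = 0.
Forward elimination and back-substitution give M_0 = 0, M_1 = -10/19, M_2 = 5/38, M_3 = 0.

0.1316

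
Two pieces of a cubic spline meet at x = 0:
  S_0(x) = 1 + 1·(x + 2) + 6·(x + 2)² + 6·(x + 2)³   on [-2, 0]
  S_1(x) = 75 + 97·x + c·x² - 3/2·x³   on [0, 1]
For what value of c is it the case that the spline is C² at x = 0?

S_0''(x) = 12 + 36·(x + 2), so S_0''(0) = 84. On the right, S_1''(0) = 2c, so c = 42.

42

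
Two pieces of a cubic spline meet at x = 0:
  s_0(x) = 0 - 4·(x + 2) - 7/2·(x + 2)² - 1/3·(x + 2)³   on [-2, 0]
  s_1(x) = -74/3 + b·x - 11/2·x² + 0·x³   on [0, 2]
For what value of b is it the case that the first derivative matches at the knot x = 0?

s_0'(x) = -4 - 7·(x + 2) - 1·(x + 2)², so s_0'(0) = -22. On the right, s_1'(0) = b, so b = -22.

-22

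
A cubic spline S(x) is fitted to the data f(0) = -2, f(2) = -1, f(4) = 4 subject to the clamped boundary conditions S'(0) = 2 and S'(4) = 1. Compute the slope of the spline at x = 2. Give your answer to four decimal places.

1.5000

Put m_i = S'' at the i-th knot. Here h = (2, 2) and Δ = (1/2, 5/2), so the interior equations h_(i-1)·m_(i-1) + 2(h_(i-1)+h_i)·m_i + h_i·m_(i+1) = 6(Δ_i − Δ_(i-1)) read
  2·m_0 + 8·m_1 + 2·m_2 = 6(Δ_1 - Δ_0) = 12
Clamped end conditions give two more equations: 2h_0·m_0 + h_0·m_1 = 6(Δ_0 - S'(0)) = -9 and h_1·m_1 + 2h_1·m_2 = 6(S'(4) - Δ_1) = -9.
Solving: m_0 = -4, m_1 = 7/2, m_2 = -4.
On [2, 4], S'(x) = b_1 + 2c_1·(x - 2) + 3d_1·(x - 2)² with b_1 = Δ_1 - h_1(2m_1 + m_2)/6 = 3/2, c_1 = m_1/2 = 7/4, d_1 = (m_2 - m_1)/(6h_1) = -5/8. So S'(2) = 3/2.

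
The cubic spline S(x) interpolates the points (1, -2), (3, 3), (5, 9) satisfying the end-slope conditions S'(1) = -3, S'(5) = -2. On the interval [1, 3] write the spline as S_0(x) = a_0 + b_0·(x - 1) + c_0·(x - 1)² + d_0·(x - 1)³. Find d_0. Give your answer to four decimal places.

-0.6563

Put σ_i = S'' at the i-th knot. Here h = (2, 2) and Δ = (5/2, 3), so the interior equations h_(i-1)·σ_(i-1) + 2(h_(i-1)+h_i)·σ_i + h_i·σ_(i+1) = 6(Δ_i − Δ_(i-1)) read
  2·σ_0 + 8·σ_1 + 2·σ_2 = 6(Δ_1 - Δ_0) = 3
Clamped end conditions give two more equations: 2h_0·σ_0 + h_0·σ_1 = 6(Δ_0 - S'(1)) = 33 and h_1·σ_1 + 2h_1·σ_2 = 6(S'(5) - Δ_1) = -30.
Solving the tridiagonal system: σ_0 = 65/8, σ_1 = 1/4, σ_2 = -61/8.
On [1, 3], with S_0(x) = a_0 + b_0·(x - 1) + c_0·(x - 1)² + d_0·(x - 1)³: c_0 = σ_0/2 = 65/16, d_0 = (σ_1 - σ_0)/(6h_0) = -21/32, b_0 = Δ_0 - h_0(2σ_0 + σ_1)/6 = -3.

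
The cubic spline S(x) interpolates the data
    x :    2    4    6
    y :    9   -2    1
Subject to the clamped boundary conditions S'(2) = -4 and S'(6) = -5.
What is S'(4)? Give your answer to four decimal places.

-0.7500

Write M_i for S''(x_i). With h_i = 2, 2 and divided differences Δ_i = -11/2, 3/2, the continuity of S' gives the tridiagonal system
  2·M_0 + 8·M_1 + 2·M_2 = 6(Δ_1 - Δ_0) = 42
Clamped end conditions give two more equations: 2h_0·M_0 + h_0·M_1 = 6(Δ_0 - S'(2)) = -9 and h_1·M_1 + 2h_1·M_2 = 6(S'(6) - Δ_1) = -39.
Hence M_0 = -31/4, M_1 = 11, M_2 = -61/4.
On [4, 6], S'(x) = b_1 + 2c_1·(x - 4) + 3d_1·(x - 4)² with b_1 = Δ_1 - h_1(2M_1 + M_2)/6 = -3/4, c_1 = M_1/2 = 11/2, d_1 = (M_2 - M_1)/(6h_1) = -35/16. So S'(4) = -3/4.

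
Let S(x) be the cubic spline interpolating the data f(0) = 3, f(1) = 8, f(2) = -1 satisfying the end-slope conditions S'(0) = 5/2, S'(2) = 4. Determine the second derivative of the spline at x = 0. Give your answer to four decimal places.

Write M_i for S''(x_i). With h_i = 1, 1 and divided differences Δ_i = 5, -9, the continuity of S' gives the tridiagonal system
  1·M_0 + 4·M_1 + 1·M_2 = 6(Δ_1 - Δ_0) = -84
Clamped end conditions give two more equations: 2h_0·M_0 + h_0·M_1 = 6(Δ_0 - S'(0)) = 15 and h_1·M_1 + 2h_1·M_2 = 6(S'(2) - Δ_1) = 78.
Hence M_0 = 117/4, M_1 = -87/2, M_2 = 243/4.

29.2500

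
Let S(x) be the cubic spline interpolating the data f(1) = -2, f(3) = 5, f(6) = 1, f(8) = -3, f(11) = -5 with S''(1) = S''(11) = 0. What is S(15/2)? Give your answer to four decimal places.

Write M_i for S''(x_i). With h_i = 2, 3, 2, 3 and divided differences Δ_i = 7/2, -4/3, -2, -2/3, the continuity of S' gives the tridiagonal system
  2·M_0 + 10·M_1 + 3·M_2 = 6(Δ_1 - Δ_0) = -29
  3·M_1 + 10·M_2 + 2·M_3 = 6(Δ_2 - Δ_1) = -4
  2·M_2 + 10·M_3 + 3·M_4 = 6(Δ_3 - Δ_2) = 8
Natural end conditions: M_0 = M_4 = 0.
Forward elimination and back-substitution give M_0 = 0, M_1 = -436/145, M_2 = 31/87, M_3 = 317/435, M_4 = 0.
On [6, 8], S(x) = 1 - 1079/435·(x - 6) + 31/174·(x - 6)² + 9/290·(x - 6)³.
With (x - 6) = 3/2: S(15/2) = -5139/2320.

-2.2151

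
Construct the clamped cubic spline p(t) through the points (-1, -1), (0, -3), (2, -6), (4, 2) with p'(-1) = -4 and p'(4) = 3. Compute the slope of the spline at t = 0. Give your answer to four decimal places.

Write M_i for p''(x_i). With h_i = 1, 2, 2 and divided differences Δ_i = -2, -3/2, 4, the continuity of p' gives the tridiagonal system
  1·M_0 + 6·M_1 + 2·M_2 = 6(Δ_1 - Δ_0) = 3
  2·M_1 + 8·M_2 + 2·M_3 = 6(Δ_2 - Δ_1) = 33
Clamped end conditions give two more equations: 2h_0·M_0 + h_0·M_1 = 6(Δ_0 - p'(-1)) = 12 and h_2·M_2 + 2h_2·M_3 = 6(p'(4) - Δ_2) = -6.
Hence M_0 = 169/23, M_1 = -62/23, M_2 = 136/23, M_3 = -205/46.
On [0, 2], p'(t) = b_1 + 2c_1·t + 3d_1·t² with b_1 = Δ_1 - h_1(2M_1 + M_2)/6 = -77/46, c_1 = M_1/2 = -31/23, d_1 = (M_2 - M_1)/(6h_1) = 33/46. So p'(0) = -77/46.

-1.6739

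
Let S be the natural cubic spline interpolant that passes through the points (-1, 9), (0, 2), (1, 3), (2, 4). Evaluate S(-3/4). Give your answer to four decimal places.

6.7500

Write M_i for S''(x_i). With h_i = 1, 1, 1 and divided differences Δ_i = -7, 1, 1, the continuity of S' gives the tridiagonal system
  1·M_0 + 4·M_1 + 1·M_2 = 6(Δ_1 - Δ_0) = 48
  1·M_1 + 4·M_2 + 1·M_3 = 6(Δ_2 - Δ_1) = 0
Natural end conditions: M_0 = M_3 = 0.
Forward elimination and back-substitution give M_0 = 0, M_1 = 64/5, M_2 = -16/5, M_3 = 0.
On [-1, 0], S(t) = 9 - 137/15·(t + 1) + 0·(t + 1)² + 32/15·(t + 1)³.
With (t + 1) = 1/4: S(-3/4) = 27/4.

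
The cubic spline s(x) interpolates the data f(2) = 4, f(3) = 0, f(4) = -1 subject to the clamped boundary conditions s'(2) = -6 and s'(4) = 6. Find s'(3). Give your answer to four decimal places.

-3.7500

Write M_i for s''(x_i). With h_i = 1, 1 and divided differences Δ_i = -4, -1, the continuity of s' gives the tridiagonal system
  1·M_0 + 4·M_1 + 1·M_2 = 6(Δ_1 - Δ_0) = 18
Clamped end conditions give two more equations: 2h_0·M_0 + h_0·M_1 = 6(Δ_0 - s'(2)) = 12 and h_1·M_1 + 2h_1·M_2 = 6(s'(4) - Δ_1) = 42.
Forward elimination and back-substitution give M_0 = 15/2, M_1 = -3, M_2 = 45/2.
On [3, 4], s'(x) = b_1 + 2c_1·(x - 3) + 3d_1·(x - 3)² with b_1 = Δ_1 - h_1(2M_1 + M_2)/6 = -15/4, c_1 = M_1/2 = -3/2, d_1 = (M_2 - M_1)/(6h_1) = 17/4. So s'(3) = -15/4.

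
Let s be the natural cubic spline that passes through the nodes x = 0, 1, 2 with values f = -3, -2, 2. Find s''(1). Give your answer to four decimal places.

4.5000

With M_i denoting the second derivative at x_i, h_i = 1, 1, and Δ_i = (y_(i+1) − y_i)/h_i = 1, 4:
  1·M_0 + 4·M_1 + 1·M_2 = 6(Δ_1 - Δ_0) = 18
Natural end conditions: M_0 = M_2 = 0.
Forward elimination and back-substitution give M_0 = 0, M_1 = 9/2, M_2 = 0.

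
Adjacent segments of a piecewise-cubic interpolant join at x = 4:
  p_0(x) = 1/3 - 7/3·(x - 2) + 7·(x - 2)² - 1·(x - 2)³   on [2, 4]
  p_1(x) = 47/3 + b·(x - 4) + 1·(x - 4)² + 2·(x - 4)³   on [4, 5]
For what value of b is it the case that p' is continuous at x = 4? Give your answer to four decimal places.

p_0'(x) = -7/3 + 14·(x - 2) - 3·(x - 2)², so p_0'(4) = 41/3. On the right, p_1'(4) = b, so b = 41/3.

13.6667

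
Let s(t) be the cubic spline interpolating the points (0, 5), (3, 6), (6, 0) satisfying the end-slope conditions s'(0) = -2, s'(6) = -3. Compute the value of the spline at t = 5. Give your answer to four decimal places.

With M_i denoting the second derivative at x_i, h_i = 3, 3, and Δ_i = (y_(i+1) − y_i)/h_i = 1/3, -2:
  3·M_0 + 12·M_1 + 3·M_2 = 6(Δ_1 - Δ_0) = -14
Clamped end conditions give two more equations: 2h_0·M_0 + h_0·M_1 = 6(Δ_0 - s'(0)) = 14 and h_1·M_1 + 2h_1·M_2 = 6(s'(6) - Δ_1) = -6.
Hence M_0 = 10/3, M_1 = -2, M_2 = 0.
On [3, 6], s(t) = 6 + 0·(t - 3) - 1·(t - 3)² + 1/9·(t - 3)³.
With (t - 3) = 2: s(5) = 26/9.

2.8889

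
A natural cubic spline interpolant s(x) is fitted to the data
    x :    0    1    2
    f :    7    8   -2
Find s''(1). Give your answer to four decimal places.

-16.5000

Let M_i = s''(x_i). Step sizes h_i = 1, 1; slopes of the chords Δ_i = (y_(i+1) - y_i)/h_i = 1, -10.
  1·M_0 + 4·M_1 + 1·M_2 = 6(Δ_1 - Δ_0) = -66
Natural end conditions: M_0 = M_2 = 0.
Solving: M_0 = 0, M_1 = -33/2, M_2 = 0.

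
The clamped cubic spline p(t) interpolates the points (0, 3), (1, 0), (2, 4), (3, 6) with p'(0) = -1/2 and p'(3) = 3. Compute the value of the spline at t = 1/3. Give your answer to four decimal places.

Put M_i = p'' at the i-th knot. Here h = (1, 1, 1) and Δ = (-3, 4, 2), so the interior equations h_(i-1)·M_(i-1) + 2(h_(i-1)+h_i)·M_i + h_i·M_(i+1) = 6(Δ_i − Δ_(i-1)) read
  1·M_0 + 4·M_1 + 1·M_2 = 6(Δ_1 - Δ_0) = 42
  1·M_1 + 4·M_2 + 1·M_3 = 6(Δ_2 - Δ_1) = -12
Clamped end conditions give two more equations: 2h_0·M_0 + h_0·M_1 = 6(Δ_0 - p'(0)) = -15 and h_2·M_2 + 2h_2·M_3 = 6(p'(3) - Δ_2) = 6.
Forward elimination and back-substitution give M_0 = -238/15, M_1 = 251/15, M_2 = -136/15, M_3 = 113/15.
On [0, 1], p(t) = 3 - 1/2·t - 119/15·t² + 163/30·t³.
With t = 1/3: p(1/3) = 872/405.

2.1531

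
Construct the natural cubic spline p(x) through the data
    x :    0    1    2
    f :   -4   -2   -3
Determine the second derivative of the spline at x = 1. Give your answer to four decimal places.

-4.5000

Put M_i = p'' at the i-th knot. Here h = (1, 1) and Δ = (2, -1), so the interior equations h_(i-1)·M_(i-1) + 2(h_(i-1)+h_i)·M_i + h_i·M_(i+1) = 6(Δ_i − Δ_(i-1)) read
  1·M_0 + 4·M_1 + 1·M_2 = 6(Δ_1 - Δ_0) = -18
Natural end conditions: M_0 = M_2 = 0.
Forward elimination and back-substitution give M_0 = 0, M_1 = -9/2, M_2 = 0.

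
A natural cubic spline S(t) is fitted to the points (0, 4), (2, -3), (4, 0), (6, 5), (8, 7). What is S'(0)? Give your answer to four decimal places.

Put M_i = S'' at the i-th knot. Here h = (2, 2, 2, 2) and Δ = (-7/2, 3/2, 5/2, 1), so the interior equations h_(i-1)·M_(i-1) + 2(h_(i-1)+h_i)·M_i + h_i·M_(i+1) = 6(Δ_i − Δ_(i-1)) read
  2·M_0 + 8·M_1 + 2·M_2 = 6(Δ_1 - Δ_0) = 30
  2·M_1 + 8·M_2 + 2·M_3 = 6(Δ_2 - Δ_1) = 6
  2·M_2 + 8·M_3 + 2·M_4 = 6(Δ_3 - Δ_2) = -9
Natural end conditions: M_0 = M_4 = 0.
Solving: M_0 = 0, M_1 = 417/112, M_2 = 3/28, M_3 = -129/112, M_4 = 0.
On [0, 2], S'(t) = b_0 + 2c_0·t + 3d_0·t² with b_0 = Δ_0 - h_0(2M_0 + M_1)/6 = -531/112, c_0 = M_0/2 = 0, d_0 = (M_1 - M_0)/(6h_0) = 139/448. So S'(0) = -531/112.

-4.7411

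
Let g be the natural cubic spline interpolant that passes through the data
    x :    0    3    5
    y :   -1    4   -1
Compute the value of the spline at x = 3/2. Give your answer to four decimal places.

Write M_i for g''(x_i). With h_i = 3, 2 and divided differences Δ_i = 5/3, -5/2, the continuity of g' gives the tridiagonal system
  3·M_0 + 10·M_1 + 2·M_2 = 6(Δ_1 - Δ_0) = -25
Natural end conditions: M_0 = M_2 = 0.
Forward elimination and back-substitution give M_0 = 0, M_1 = -5/2, M_2 = 0.
On [0, 3], g(x) = -1 + 35/12·x + 0·x² - 5/36·x³.
With x = 3/2: g(3/2) = 93/32.

2.9063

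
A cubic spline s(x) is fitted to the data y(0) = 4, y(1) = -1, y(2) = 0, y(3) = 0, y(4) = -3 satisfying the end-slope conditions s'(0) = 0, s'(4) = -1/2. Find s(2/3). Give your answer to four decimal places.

With m_i denoting the second derivative at x_i, h_i = 1, 1, 1, 1, and Δ_i = (y_(i+1) − y_i)/h_i = -5, 1, 0, -3:
  1·m_0 + 4·m_1 + 1·m_2 = 6(Δ_1 - Δ_0) = 36
  1·m_1 + 4·m_2 + 1·m_3 = 6(Δ_2 - Δ_1) = -6
  1·m_2 + 4·m_3 + 1·m_4 = 6(Δ_3 - Δ_2) = -18
Clamped end conditions give two more equations: 2h_0·m_0 + h_0·m_1 = 6(Δ_0 - s'(0)) = -30 and h_3·m_3 + 2h_3·m_4 = 6(s'(4) - Δ_3) = 15.
Hence m_0 = -1279/56, m_1 = 439/28, m_2 = -31/8, m_3 = -173/28, m_4 = 593/56.
On [0, 1], s(x) = 4 + 0·x - 1279/112·x² + 719/112·x³.
With x = 2/3: s(2/3) = 625/756.

0.8267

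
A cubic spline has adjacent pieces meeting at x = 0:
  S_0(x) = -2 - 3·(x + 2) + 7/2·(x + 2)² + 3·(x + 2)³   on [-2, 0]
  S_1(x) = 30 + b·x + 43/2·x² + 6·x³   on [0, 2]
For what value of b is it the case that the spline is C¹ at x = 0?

47

S_0'(x) = -3 + 7·(x + 2) + 9·(x + 2)², so S_0'(0) = 47. On the right, S_1'(0) = b, so b = 47.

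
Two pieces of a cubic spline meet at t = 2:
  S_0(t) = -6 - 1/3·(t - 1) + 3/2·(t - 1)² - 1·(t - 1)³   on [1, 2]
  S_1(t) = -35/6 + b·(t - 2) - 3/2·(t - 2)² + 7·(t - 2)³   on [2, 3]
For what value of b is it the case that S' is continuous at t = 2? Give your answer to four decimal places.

-0.3333

S_0'(t) = -1/3 + 3·(t - 1) - 3·(t - 1)², so S_0'(2) = -1/3. On the right, S_1'(2) = b, so b = -1/3.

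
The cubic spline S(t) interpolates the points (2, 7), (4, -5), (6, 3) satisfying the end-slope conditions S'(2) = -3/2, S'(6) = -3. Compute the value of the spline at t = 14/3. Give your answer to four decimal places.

-2.5926

Write σ_i for S''(x_i). With h_i = 2, 2 and divided differences Δ_i = -6, 4, the continuity of S' gives the tridiagonal system
  2·σ_0 + 8·σ_1 + 2·σ_2 = 6(Δ_1 - Δ_0) = 60
Clamped end conditions give two more equations: 2h_0·σ_0 + h_0·σ_1 = 6(Δ_0 - S'(2)) = -27 and h_1·σ_1 + 2h_1·σ_2 = 6(S'(6) - Δ_1) = -42.
Solving the tridiagonal system: σ_0 = -117/8, σ_1 = 63/4, σ_2 = -147/8.
On [4, 6], S(t) = -5 - 3/8·(t - 4) + 63/8·(t - 4)² - 91/32·(t - 4)³.
With (t - 4) = 2/3: S(14/3) = -70/27.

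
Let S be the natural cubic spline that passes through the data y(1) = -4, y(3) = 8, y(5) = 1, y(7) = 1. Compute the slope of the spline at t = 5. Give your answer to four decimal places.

Put M_i = S'' at the i-th knot. Here h = (2, 2, 2) and Δ = (6, -7/2, 0), so the interior equations h_(i-1)·M_(i-1) + 2(h_(i-1)+h_i)·M_i + h_i·M_(i+1) = 6(Δ_i − Δ_(i-1)) read
  2·M_0 + 8·M_1 + 2·M_2 = 6(Δ_1 - Δ_0) = -57
  2·M_1 + 8·M_2 + 2·M_3 = 6(Δ_2 - Δ_1) = 21
Natural end conditions: M_0 = M_3 = 0.
Hence M_0 = 0, M_1 = -83/10, M_2 = 47/10, M_3 = 0.
On [5, 7], S'(t) = b_2 + 2c_2·(t - 5) + 3d_2·(t - 5)² with b_2 = Δ_2 - h_2(2M_2 + M_3)/6 = -47/15, c_2 = M_2/2 = 47/20, d_2 = (M_3 - M_2)/(6h_2) = -47/120. So S'(5) = -47/15.

-3.1333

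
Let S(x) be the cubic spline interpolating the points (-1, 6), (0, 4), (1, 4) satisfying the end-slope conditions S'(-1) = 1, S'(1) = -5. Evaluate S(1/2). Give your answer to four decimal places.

Write M_i for S''(x_i). With h_i = 1, 1 and divided differences Δ_i = -2, 0, the continuity of S' gives the tridiagonal system
  1·M_0 + 4·M_1 + 1·M_2 = 6(Δ_1 - Δ_0) = 12
Clamped end conditions give two more equations: 2h_0·M_0 + h_0·M_1 = 6(Δ_0 - S'(-1)) = -18 and h_1·M_1 + 2h_1·M_2 = 6(S'(1) - Δ_1) = -30.
Forward elimination and back-substitution give M_0 = -15, M_1 = 12, M_2 = -21.
On [0, 1], S(x) = 4 - 1/2·x + 6·x² - 11/2·x³.
With x = 1/2: S(1/2) = 73/16.

4.5625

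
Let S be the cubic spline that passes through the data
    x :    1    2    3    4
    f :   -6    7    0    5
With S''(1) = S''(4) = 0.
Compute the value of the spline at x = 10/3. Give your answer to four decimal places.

-0.0123

Let M_i = S''(x_i). Step sizes h_i = 1, 1, 1; slopes of the chords Δ_i = (y_(i+1) - y_i)/h_i = 13, -7, 5.
  1·M_0 + 4·M_1 + 1·M_2 = 6(Δ_1 - Δ_0) = -120
  1·M_1 + 4·M_2 + 1·M_3 = 6(Δ_2 - Δ_1) = 72
Natural end conditions: M_0 = M_3 = 0.
Hence M_0 = 0, M_1 = -184/5, M_2 = 136/5, M_3 = 0.
On [3, 4], S(x) = 0 - 61/15·(x - 3) + 68/5·(x - 3)² - 68/15·(x - 3)³.
With (x - 3) = 1/3: S(10/3) = -1/81.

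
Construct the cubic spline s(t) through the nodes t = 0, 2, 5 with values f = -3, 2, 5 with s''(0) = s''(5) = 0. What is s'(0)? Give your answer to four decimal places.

2.8000

Put m_i = s'' at the i-th knot. Here h = (2, 3) and Δ = (5/2, 1), so the interior equations h_(i-1)·m_(i-1) + 2(h_(i-1)+h_i)·m_i + h_i·m_(i+1) = 6(Δ_i − Δ_(i-1)) read
  2·m_0 + 10·m_1 + 3·m_2 = 6(Δ_1 - Δ_0) = -9
Natural end conditions: m_0 = m_2 = 0.
Hence m_0 = 0, m_1 = -9/10, m_2 = 0.
On [0, 2], s'(t) = b_0 + 2c_0·t + 3d_0·t² with b_0 = Δ_0 - h_0(2m_0 + m_1)/6 = 14/5, c_0 = m_0/2 = 0, d_0 = (m_1 - m_0)/(6h_0) = -3/40. So s'(0) = 14/5.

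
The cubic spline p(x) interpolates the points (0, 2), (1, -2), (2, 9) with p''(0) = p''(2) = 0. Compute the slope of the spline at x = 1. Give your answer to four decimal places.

3.5000

Let m_i = p''(x_i). Step sizes h_i = 1, 1; slopes of the chords Δ_i = (y_(i+1) - y_i)/h_i = -4, 11.
  1·m_0 + 4·m_1 + 1·m_2 = 6(Δ_1 - Δ_0) = 90
Natural end conditions: m_0 = m_2 = 0.
Hence m_0 = 0, m_1 = 45/2, m_2 = 0.
On [1, 2], p'(x) = b_1 + 2c_1·(x - 1) + 3d_1·(x - 1)² with b_1 = Δ_1 - h_1(2m_1 + m_2)/6 = 7/2, c_1 = m_1/2 = 45/4, d_1 = (m_2 - m_1)/(6h_1) = -15/4. So p'(1) = 7/2.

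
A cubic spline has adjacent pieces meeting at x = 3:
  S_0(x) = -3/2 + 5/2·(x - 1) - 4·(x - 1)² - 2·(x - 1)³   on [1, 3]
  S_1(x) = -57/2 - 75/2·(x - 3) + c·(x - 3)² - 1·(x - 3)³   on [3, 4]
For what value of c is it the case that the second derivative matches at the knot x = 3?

-16

S_0''(x) = -8 - 12·(x - 1), so S_0''(3) = -32. On the right, S_1''(3) = 2c, so c = -16.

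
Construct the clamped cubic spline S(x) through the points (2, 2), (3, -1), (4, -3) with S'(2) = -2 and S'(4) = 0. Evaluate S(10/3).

-2

Put m_i = S'' at the i-th knot. Here h = (1, 1) and Δ = (-3, -2), so the interior equations h_(i-1)·m_(i-1) + 2(h_(i-1)+h_i)·m_i + h_i·m_(i+1) = 6(Δ_i − Δ_(i-1)) read
  1·m_0 + 4·m_1 + 1·m_2 = 6(Δ_1 - Δ_0) = 6
Clamped end conditions give two more equations: 2h_0·m_0 + h_0·m_1 = 6(Δ_0 - S'(2)) = -6 and h_1·m_1 + 2h_1·m_2 = 6(S'(4) - Δ_1) = 12.
Forward elimination and back-substitution give m_0 = -7/2, m_1 = 1, m_2 = 11/2.
On [3, 4], S(x) = -1 - 13/4·(x - 3) + 1/2·(x - 3)² + 3/4·(x - 3)³.
With (x - 3) = 1/3: S(10/3) = -2.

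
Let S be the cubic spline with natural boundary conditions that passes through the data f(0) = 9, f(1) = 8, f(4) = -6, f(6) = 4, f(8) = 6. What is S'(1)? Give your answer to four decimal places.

Put M_i = S'' at the i-th knot. Here h = (1, 3, 2, 2) and Δ = (-1, -14/3, 5, 1), so the interior equations h_(i-1)·M_(i-1) + 2(h_(i-1)+h_i)·M_i + h_i·M_(i+1) = 6(Δ_i − Δ_(i-1)) read
  1·M_0 + 8·M_1 + 3·M_2 = 6(Δ_1 - Δ_0) = -22
  3·M_1 + 10·M_2 + 2·M_3 = 6(Δ_2 - Δ_1) = 58
  2·M_2 + 8·M_3 + 2·M_4 = 6(Δ_3 - Δ_2) = -24
Natural end conditions: M_0 = M_4 = 0.
Forward elimination and back-substitution give M_0 = 0, M_1 = -401/67, M_2 = 578/67, M_3 = -691/134, M_4 = 0.
On [1, 4], S'(x) = b_1 + 2c_1·(x - 1) + 3d_1·(x - 1)² with b_1 = Δ_1 - h_1(2M_1 + M_2)/6 = -602/201, c_1 = M_1/2 = -401/134, d_1 = (M_2 - M_1)/(6h_1) = 979/1206. So S'(1) = -602/201.

-2.9950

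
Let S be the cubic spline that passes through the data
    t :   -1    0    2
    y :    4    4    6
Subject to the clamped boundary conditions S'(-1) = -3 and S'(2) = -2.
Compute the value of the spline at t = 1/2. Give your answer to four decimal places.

5.0156

Write m_i for S''(x_i). With h_i = 1, 2 and divided differences Δ_i = 0, 1, the continuity of S' gives the tridiagonal system
  1·m_0 + 6·m_1 + 2·m_2 = 6(Δ_1 - Δ_0) = 6
Clamped end conditions give two more equations: 2h_0·m_0 + h_0·m_1 = 6(Δ_0 - S'(-1)) = 18 and h_1·m_1 + 2h_1·m_2 = 6(S'(2) - Δ_1) = -18.
Solving: m_0 = 25/3, m_1 = 4/3, m_2 = -31/6.
On [0, 2], S(t) = 4 + 11/6·t + 2/3·t² - 13/24·t³.
With t = 1/2: S(1/2) = 321/64.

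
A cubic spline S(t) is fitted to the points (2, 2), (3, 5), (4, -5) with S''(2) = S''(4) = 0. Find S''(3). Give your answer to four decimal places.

Let M_i = S''(x_i). Step sizes h_i = 1, 1; slopes of the chords Δ_i = (y_(i+1) - y_i)/h_i = 3, -10.
  1·M_0 + 4·M_1 + 1·M_2 = 6(Δ_1 - Δ_0) = -78
Natural end conditions: M_0 = M_2 = 0.
Hence M_0 = 0, M_1 = -39/2, M_2 = 0.

-19.5000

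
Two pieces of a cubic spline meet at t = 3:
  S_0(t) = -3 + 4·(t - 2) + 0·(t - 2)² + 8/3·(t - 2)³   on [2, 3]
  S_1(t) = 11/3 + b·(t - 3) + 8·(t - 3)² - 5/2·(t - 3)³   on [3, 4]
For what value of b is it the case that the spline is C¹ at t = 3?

12

S_0'(t) = 4 + 0·(t - 2) + 8·(t - 2)², so S_0'(3) = 12. On the right, S_1'(3) = b, so b = 12.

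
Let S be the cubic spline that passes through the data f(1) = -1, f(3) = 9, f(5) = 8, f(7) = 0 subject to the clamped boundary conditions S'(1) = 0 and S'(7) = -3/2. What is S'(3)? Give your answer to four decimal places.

4.4000

Put σ_i = S'' at the i-th knot. Here h = (2, 2, 2) and Δ = (5, -1/2, -4), so the interior equations h_(i-1)·σ_(i-1) + 2(h_(i-1)+h_i)·σ_i + h_i·σ_(i+1) = 6(Δ_i − Δ_(i-1)) read
  2·σ_0 + 8·σ_1 + 2·σ_2 = 6(Δ_1 - Δ_0) = -33
  2·σ_1 + 8·σ_2 + 2·σ_3 = 6(Δ_2 - Δ_1) = -21
Clamped end conditions give two more equations: 2h_0·σ_0 + h_0·σ_1 = 6(Δ_0 - S'(1)) = 30 and h_2·σ_2 + 2h_2·σ_3 = 6(S'(7) - Δ_2) = 15.
Solving: σ_0 = 53/5, σ_1 = -31/5, σ_2 = -23/10, σ_3 = 49/10.
On [3, 5], S'(x) = b_1 + 2c_1·(x - 3) + 3d_1·(x - 3)² with b_1 = Δ_1 - h_1(2σ_1 + σ_2)/6 = 22/5, c_1 = σ_1/2 = -31/10, d_1 = (σ_2 - σ_1)/(6h_1) = 13/40. So S'(3) = 22/5.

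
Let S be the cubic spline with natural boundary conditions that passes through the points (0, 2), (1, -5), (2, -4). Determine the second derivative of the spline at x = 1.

12

Write M_i for S''(x_i). With h_i = 1, 1 and divided differences Δ_i = -7, 1, the continuity of S' gives the tridiagonal system
  1·M_0 + 4·M_1 + 1·M_2 = 6(Δ_1 - Δ_0) = 48
Natural end conditions: M_0 = M_2 = 0.
Hence M_0 = 0, M_1 = 12, M_2 = 0.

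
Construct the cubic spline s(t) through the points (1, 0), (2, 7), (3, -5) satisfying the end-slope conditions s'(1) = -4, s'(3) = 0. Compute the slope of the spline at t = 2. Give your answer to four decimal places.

Put M_i = s'' at the i-th knot. Here h = (1, 1) and Δ = (7, -12), so the interior equations h_(i-1)·M_(i-1) + 2(h_(i-1)+h_i)·M_i + h_i·M_(i+1) = 6(Δ_i − Δ_(i-1)) read
  1·M_0 + 4·M_1 + 1·M_2 = 6(Δ_1 - Δ_0) = -114
Clamped end conditions give two more equations: 2h_0·M_0 + h_0·M_1 = 6(Δ_0 - s'(1)) = 66 and h_1·M_1 + 2h_1·M_2 = 6(s'(3) - Δ_1) = 72.
Solving the tridiagonal system: M_0 = 127/2, M_1 = -61, M_2 = 133/2.
On [2, 3], s'(t) = b_1 + 2c_1·(t - 2) + 3d_1·(t - 2)² with b_1 = Δ_1 - h_1(2M_1 + M_2)/6 = -11/4, c_1 = M_1/2 = -61/2, d_1 = (M_2 - M_1)/(6h_1) = 85/4. So s'(2) = -11/4.

-2.7500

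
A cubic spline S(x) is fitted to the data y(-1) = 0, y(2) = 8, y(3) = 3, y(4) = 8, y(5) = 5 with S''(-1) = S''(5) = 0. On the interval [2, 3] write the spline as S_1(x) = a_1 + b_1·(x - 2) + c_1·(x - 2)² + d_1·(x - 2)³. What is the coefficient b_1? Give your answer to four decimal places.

-5.7644

Write M_i for S''(x_i). With h_i = 3, 1, 1, 1 and divided differences Δ_i = 8/3, -5, 5, -3, the continuity of S' gives the tridiagonal system
  3·M_0 + 8·M_1 + 1·M_2 = 6(Δ_1 - Δ_0) = -46
  1·M_1 + 4·M_2 + 1·M_3 = 6(Δ_2 - Δ_1) = 60
  1·M_2 + 4·M_3 + 1·M_4 = 6(Δ_3 - Δ_2) = -48
Natural end conditions: M_0 = M_4 = 0.
Hence M_0 = 0, M_1 = -489/58, M_2 = 622/29, M_3 = -1007/58, M_4 = 0.
On [2, 3], with S_1(x) = a_1 + b_1·(x - 2) + c_1·(x - 2)² + d_1·(x - 2)³: c_1 = M_1/2 = -489/116, d_1 = (M_2 - M_1)/(6h_1) = 1733/348, b_1 = Δ_1 - h_1(2M_1 + M_2)/6 = -1003/174.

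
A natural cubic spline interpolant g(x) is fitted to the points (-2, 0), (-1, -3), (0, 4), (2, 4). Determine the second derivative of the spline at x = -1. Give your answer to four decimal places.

17.4783

Write σ_i for g''(x_i). With h_i = 1, 1, 2 and divided differences Δ_i = -3, 7, 0, the continuity of g' gives the tridiagonal system
  1·σ_0 + 4·σ_1 + 1·σ_2 = 6(Δ_1 - Δ_0) = 60
  1·σ_1 + 6·σ_2 + 2·σ_3 = 6(Δ_2 - Δ_1) = -42
Natural end conditions: σ_0 = σ_3 = 0.
Forward elimination and back-substitution give σ_0 = 0, σ_1 = 402/23, σ_2 = -228/23, σ_3 = 0.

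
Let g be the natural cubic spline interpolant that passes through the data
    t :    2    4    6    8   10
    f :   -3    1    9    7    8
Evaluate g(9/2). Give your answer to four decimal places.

Put m_i = g'' at the i-th knot. Here h = (2, 2, 2, 2) and Δ = (2, 4, -1, 1/2), so the interior equations h_(i-1)·m_(i-1) + 2(h_(i-1)+h_i)·m_i + h_i·m_(i+1) = 6(Δ_i − Δ_(i-1)) read
  2·m_0 + 8·m_1 + 2·m_2 = 6(Δ_1 - Δ_0) = 12
  2·m_1 + 8·m_2 + 2·m_3 = 6(Δ_2 - Δ_1) = -30
  2·m_2 + 8·m_3 + 2·m_4 = 6(Δ_3 - Δ_2) = 9
Natural end conditions: m_0 = m_4 = 0.
Solving the tridiagonal system: m_0 = 0, m_1 = 309/112, m_2 = -141/28, m_3 = 267/112, m_4 = 0.
On [4, 6], g(t) = 1 + 215/56·(t - 4) + 309/224·(t - 4)² - 291/448·(t - 4)³.
With (t - 4) = 1/2: g(9/2) = 11409/3584.

3.1833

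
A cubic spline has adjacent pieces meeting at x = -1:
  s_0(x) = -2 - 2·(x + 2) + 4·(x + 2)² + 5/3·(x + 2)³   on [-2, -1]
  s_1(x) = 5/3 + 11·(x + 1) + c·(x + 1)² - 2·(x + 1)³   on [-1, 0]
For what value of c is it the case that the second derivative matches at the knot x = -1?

9

s_0''(x) = 8 + 10·(x + 2), so s_0''(-1) = 18. On the right, s_1''(-1) = 2c, so c = 9.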